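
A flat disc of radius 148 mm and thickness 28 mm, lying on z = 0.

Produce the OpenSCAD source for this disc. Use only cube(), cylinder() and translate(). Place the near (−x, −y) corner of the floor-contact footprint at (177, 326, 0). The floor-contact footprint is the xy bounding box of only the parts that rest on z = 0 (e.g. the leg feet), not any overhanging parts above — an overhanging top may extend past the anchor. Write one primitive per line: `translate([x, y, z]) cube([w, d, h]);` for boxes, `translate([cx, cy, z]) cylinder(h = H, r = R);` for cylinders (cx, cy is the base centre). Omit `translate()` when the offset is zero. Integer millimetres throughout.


translate([325, 474, 0]) cylinder(h = 28, r = 148);


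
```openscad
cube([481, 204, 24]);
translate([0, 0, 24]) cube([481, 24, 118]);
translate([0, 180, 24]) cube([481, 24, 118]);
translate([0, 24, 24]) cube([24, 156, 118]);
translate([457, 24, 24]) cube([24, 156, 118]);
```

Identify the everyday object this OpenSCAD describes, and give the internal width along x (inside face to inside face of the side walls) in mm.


An open box. The internal width is 433 mm.

A 481×204 base slab with four walls standing on it — an open box. The base is 481 mm wide and the walls are 24 mm thick, so the internal width is 481 − 2 × 24 = 433 mm.


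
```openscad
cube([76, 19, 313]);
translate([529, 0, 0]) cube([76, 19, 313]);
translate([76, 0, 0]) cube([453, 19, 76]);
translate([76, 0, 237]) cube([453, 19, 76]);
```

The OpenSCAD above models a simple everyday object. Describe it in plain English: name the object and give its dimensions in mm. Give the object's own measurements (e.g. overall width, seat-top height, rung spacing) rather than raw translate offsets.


A rectangular picture frame lying in the x–z plane (depth along y). The opening is 453 mm wide (x) by 161 mm tall (z), surrounded by a border 76 mm wide on all four sides. The frame is 19 mm deep and is made of two full-height vertical stiles with two horizontal rails fitted between them.


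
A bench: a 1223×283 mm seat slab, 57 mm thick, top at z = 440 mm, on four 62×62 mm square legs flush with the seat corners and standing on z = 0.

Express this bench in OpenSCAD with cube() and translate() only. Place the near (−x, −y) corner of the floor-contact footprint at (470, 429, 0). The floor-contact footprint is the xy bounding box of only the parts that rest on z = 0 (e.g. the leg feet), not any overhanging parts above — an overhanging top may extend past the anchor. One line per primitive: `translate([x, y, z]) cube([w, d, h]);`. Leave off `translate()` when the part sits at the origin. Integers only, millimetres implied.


// leg_h = 440 − 57 = 383
translate([470, 429, 383]) cube([1223, 283, 57]);
translate([470, 429, 0]) cube([62, 62, 383]);
translate([470, 650, 0]) cube([62, 62, 383]);
translate([1631, 429, 0]) cube([62, 62, 383]);
translate([1631, 650, 0]) cube([62, 62, 383]);


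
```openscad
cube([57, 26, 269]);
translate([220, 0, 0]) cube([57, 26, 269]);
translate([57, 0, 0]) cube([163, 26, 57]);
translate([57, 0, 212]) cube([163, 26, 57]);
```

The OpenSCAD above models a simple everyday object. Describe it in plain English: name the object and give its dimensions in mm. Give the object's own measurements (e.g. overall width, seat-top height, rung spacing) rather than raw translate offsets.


A rectangular picture frame lying in the x–z plane (depth along y). The opening is 163 mm wide (x) by 155 mm tall (z), surrounded by a border 57 mm wide on all four sides. The frame is 26 mm deep and is made of two full-height vertical stiles with two horizontal rails fitted between them.


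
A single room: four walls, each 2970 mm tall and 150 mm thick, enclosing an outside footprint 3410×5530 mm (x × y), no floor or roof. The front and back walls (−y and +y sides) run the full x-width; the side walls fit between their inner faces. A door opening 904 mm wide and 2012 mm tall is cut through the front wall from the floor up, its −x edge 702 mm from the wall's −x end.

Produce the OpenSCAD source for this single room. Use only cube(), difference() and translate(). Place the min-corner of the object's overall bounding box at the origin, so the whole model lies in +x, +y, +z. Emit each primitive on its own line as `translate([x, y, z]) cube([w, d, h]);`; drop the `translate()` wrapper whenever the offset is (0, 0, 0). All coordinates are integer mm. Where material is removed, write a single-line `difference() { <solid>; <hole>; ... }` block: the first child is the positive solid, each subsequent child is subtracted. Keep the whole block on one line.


difference() { cube([3410, 150, 2970]); translate([702, 0, 0]) cube([904, 150, 2012]); }
translate([0, 5380, 0]) cube([3410, 150, 2970]);
translate([0, 150, 0]) cube([150, 5230, 2970]);
translate([3260, 150, 0]) cube([150, 5230, 2970]);


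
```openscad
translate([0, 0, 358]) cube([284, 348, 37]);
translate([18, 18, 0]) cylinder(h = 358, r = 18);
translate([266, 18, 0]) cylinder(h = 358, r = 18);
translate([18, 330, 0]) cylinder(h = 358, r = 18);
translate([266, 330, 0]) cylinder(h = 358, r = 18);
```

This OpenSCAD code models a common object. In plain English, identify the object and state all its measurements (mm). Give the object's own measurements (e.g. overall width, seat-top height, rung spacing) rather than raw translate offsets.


A four-legged stool. The seat is a 284×348×37 mm slab whose top surface is at z = 395 mm; four round legs, each 36 mm in diameter, run from the floor (z = 0) to the underside of the seat, each leg's axis is inset half a diameter from the nearest pair of seat edges (so the leg's bounding box is flush with the corner).


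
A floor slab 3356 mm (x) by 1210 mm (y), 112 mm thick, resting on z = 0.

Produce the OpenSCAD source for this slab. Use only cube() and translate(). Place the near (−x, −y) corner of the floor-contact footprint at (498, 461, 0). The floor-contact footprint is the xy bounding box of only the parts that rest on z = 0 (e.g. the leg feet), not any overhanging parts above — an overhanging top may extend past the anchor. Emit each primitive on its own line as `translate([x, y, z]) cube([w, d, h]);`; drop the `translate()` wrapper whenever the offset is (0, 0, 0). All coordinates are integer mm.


translate([498, 461, 0]) cube([3356, 1210, 112]);


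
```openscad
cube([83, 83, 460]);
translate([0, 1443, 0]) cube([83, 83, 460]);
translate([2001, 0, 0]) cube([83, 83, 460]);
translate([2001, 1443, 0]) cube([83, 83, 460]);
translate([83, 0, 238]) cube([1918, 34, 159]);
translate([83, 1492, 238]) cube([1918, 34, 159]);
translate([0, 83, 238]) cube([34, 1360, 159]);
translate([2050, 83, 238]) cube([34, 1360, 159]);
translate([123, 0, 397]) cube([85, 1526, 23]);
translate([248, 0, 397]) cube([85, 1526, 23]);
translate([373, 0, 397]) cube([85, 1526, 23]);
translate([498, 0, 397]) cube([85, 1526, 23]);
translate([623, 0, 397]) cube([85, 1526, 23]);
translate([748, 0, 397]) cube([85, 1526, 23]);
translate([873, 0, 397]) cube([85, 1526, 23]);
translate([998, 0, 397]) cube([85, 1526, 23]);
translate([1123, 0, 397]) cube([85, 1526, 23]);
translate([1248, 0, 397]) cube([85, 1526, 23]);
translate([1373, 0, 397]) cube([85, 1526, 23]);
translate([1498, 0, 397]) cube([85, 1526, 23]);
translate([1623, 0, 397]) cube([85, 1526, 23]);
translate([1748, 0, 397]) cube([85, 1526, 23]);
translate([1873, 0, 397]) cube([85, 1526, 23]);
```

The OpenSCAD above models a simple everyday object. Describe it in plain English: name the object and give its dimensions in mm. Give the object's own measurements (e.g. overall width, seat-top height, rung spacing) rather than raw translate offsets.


A bed frame 2084 mm long (x) by 1526 mm wide (y). Four 83×83 mm corner posts, 460 mm tall, at the corners of the footprint. Four rails of 34 mm thickness and 159 mm height run between adjacent posts with their undersides at z = 238 mm, their outer faces flush with the outside of the frame (the two x-running rails run between the posts' inner faces; the two y-running rails run between the posts' inner faces). 15 slats, each 85 mm wide (x) and 23 mm thick, lie across the top of the two x-running rails, running the full 1526 mm width of the frame in y; along x they sit between the end posts with a 40 mm gap after the −x posts and between neighbouring slats, leaving 43 mm before the +x posts.


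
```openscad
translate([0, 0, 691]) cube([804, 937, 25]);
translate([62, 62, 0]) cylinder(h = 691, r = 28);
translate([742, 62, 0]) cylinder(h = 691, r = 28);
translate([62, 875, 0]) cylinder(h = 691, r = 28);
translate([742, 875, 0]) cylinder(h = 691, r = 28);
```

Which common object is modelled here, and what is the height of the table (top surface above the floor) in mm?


A table. The table height is 716 mm.

A 804×937×25 slab sits at z = 691 on four Ø56 mm round legs — a table. The top surface is at 691 + 25 = 716 mm.


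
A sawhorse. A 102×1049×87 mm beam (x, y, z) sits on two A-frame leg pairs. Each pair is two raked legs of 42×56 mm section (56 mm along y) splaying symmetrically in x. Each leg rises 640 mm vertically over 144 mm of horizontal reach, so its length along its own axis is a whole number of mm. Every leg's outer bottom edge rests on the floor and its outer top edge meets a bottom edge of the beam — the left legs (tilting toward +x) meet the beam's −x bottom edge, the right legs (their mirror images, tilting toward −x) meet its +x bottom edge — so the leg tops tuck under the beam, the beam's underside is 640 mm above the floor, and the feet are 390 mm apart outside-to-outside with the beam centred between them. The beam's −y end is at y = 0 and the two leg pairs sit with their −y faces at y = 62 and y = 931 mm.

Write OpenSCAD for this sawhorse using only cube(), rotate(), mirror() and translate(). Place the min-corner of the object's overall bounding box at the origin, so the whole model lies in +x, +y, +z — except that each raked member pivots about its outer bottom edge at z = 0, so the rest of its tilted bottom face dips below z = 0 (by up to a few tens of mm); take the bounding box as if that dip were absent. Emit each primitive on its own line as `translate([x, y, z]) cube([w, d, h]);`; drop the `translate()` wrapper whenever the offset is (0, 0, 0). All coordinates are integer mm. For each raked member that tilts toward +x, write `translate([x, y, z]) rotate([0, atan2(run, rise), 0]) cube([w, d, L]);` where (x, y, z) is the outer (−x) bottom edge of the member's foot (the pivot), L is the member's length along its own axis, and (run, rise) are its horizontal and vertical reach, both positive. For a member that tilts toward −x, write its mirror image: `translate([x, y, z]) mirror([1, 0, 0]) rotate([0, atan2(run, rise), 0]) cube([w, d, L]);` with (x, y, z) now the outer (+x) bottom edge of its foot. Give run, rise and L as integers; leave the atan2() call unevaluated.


// leg length = √(144² + 640²) = 656
// right-leg outer foot x = 2·144 + 102 = 390
// beam min-corner = (144, 0, 640)
translate([144, 0, 640]) cube([102, 1049, 87]);
translate([0, 62, 0]) rotate([0, atan2(144, 640), 0]) cube([42, 56, 656]);
translate([390, 62, 0]) mirror([1, 0, 0]) rotate([0, atan2(144, 640), 0]) cube([42, 56, 656]);
translate([0, 931, 0]) rotate([0, atan2(144, 640), 0]) cube([42, 56, 656]);
translate([390, 931, 0]) mirror([1, 0, 0]) rotate([0, atan2(144, 640), 0]) cube([42, 56, 656]);


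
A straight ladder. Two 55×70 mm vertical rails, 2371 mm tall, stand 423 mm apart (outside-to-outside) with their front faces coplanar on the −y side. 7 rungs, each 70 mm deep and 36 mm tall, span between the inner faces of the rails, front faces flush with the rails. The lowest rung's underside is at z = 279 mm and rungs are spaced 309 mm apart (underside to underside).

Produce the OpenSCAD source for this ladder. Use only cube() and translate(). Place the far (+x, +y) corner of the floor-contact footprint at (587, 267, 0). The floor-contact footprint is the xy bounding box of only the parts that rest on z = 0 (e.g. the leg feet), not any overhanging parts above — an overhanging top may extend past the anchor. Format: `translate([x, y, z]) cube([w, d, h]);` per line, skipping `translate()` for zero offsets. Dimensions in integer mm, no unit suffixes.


translate([164, 197, 0]) cube([55, 70, 2371]);
translate([532, 197, 0]) cube([55, 70, 2371]);
translate([219, 197, 279]) cube([313, 70, 36]);
translate([219, 197, 588]) cube([313, 70, 36]);
translate([219, 197, 897]) cube([313, 70, 36]);
translate([219, 197, 1206]) cube([313, 70, 36]);
translate([219, 197, 1515]) cube([313, 70, 36]);
translate([219, 197, 1824]) cube([313, 70, 36]);
translate([219, 197, 2133]) cube([313, 70, 36]);


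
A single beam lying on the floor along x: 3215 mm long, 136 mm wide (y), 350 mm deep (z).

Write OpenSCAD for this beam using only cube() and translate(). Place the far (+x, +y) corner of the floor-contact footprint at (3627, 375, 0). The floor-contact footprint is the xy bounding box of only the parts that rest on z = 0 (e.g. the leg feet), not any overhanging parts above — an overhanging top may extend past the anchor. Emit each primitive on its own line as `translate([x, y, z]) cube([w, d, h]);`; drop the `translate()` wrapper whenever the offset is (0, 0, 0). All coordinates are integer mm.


translate([412, 239, 0]) cube([3215, 136, 350]);


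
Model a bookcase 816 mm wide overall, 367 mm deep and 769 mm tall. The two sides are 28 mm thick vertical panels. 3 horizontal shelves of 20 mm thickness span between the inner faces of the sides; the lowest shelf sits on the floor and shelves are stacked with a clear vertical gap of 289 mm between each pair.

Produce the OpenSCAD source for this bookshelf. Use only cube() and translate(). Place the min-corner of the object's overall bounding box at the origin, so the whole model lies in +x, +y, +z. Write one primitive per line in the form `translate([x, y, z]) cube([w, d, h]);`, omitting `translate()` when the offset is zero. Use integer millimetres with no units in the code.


cube([28, 367, 769]);
translate([788, 0, 0]) cube([28, 367, 769]);
translate([28, 0, 0]) cube([760, 367, 20]);
translate([28, 0, 309]) cube([760, 367, 20]);
translate([28, 0, 618]) cube([760, 367, 20]);


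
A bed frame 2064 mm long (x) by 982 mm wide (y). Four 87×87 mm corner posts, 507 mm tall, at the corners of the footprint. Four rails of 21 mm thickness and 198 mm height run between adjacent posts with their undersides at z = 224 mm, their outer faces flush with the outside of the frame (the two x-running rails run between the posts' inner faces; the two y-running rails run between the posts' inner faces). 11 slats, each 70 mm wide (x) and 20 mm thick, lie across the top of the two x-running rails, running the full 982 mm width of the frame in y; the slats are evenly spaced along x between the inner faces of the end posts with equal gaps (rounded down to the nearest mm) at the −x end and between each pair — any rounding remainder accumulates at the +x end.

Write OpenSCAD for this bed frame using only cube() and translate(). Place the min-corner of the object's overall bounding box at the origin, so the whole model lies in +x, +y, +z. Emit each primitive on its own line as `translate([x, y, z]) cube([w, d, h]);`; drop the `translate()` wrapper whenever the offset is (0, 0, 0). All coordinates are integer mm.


// slat z = rail_z + rail_h = 224 + 198 = 422
// slat gap = ⌊(1890 − 11·70) / 12⌋ = 93
cube([87, 87, 507]);
translate([0, 895, 0]) cube([87, 87, 507]);
translate([1977, 0, 0]) cube([87, 87, 507]);
translate([1977, 895, 0]) cube([87, 87, 507]);
translate([87, 0, 224]) cube([1890, 21, 198]);
translate([87, 961, 224]) cube([1890, 21, 198]);
translate([0, 87, 224]) cube([21, 808, 198]);
translate([2043, 87, 224]) cube([21, 808, 198]);
translate([180, 0, 422]) cube([70, 982, 20]);
translate([343, 0, 422]) cube([70, 982, 20]);
translate([506, 0, 422]) cube([70, 982, 20]);
translate([669, 0, 422]) cube([70, 982, 20]);
translate([832, 0, 422]) cube([70, 982, 20]);
translate([995, 0, 422]) cube([70, 982, 20]);
translate([1158, 0, 422]) cube([70, 982, 20]);
translate([1321, 0, 422]) cube([70, 982, 20]);
translate([1484, 0, 422]) cube([70, 982, 20]);
translate([1647, 0, 422]) cube([70, 982, 20]);
translate([1810, 0, 422]) cube([70, 982, 20]);


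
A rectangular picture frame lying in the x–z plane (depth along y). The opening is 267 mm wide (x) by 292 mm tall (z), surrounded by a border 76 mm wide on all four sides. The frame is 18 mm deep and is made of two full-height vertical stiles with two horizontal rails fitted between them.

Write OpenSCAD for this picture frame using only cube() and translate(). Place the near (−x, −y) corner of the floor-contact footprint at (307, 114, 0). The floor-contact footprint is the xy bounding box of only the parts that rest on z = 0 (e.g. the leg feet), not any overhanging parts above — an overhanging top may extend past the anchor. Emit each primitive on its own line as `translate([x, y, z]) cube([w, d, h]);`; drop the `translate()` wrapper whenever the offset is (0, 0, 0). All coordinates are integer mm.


translate([307, 114, 0]) cube([76, 18, 444]);
translate([650, 114, 0]) cube([76, 18, 444]);
translate([383, 114, 0]) cube([267, 18, 76]);
translate([383, 114, 368]) cube([267, 18, 76]);


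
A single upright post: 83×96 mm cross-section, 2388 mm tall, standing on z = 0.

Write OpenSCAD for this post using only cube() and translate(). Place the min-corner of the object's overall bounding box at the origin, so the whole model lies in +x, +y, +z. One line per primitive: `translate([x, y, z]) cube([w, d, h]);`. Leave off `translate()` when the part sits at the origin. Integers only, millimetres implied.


cube([83, 96, 2388]);


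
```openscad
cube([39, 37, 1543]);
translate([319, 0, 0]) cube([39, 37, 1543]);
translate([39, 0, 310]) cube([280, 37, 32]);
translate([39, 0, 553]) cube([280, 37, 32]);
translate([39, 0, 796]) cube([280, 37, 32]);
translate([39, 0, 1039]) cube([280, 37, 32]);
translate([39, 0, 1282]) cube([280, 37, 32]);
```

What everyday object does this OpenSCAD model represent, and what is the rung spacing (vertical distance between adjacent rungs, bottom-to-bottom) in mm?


A ladder. The rung spacing is 243 mm.

Two tall 39×37 posts with 5 short bars between them — a ladder. Adjacent rungs sit at z = 310 and z = 553, so the spacing is 553 − 310 = 243 mm.


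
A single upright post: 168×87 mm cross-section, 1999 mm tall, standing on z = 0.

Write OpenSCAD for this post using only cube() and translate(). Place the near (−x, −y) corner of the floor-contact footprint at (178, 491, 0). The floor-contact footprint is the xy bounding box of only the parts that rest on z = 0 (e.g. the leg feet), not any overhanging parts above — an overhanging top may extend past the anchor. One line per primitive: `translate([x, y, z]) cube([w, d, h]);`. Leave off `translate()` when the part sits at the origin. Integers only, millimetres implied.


translate([178, 491, 0]) cube([168, 87, 1999]);


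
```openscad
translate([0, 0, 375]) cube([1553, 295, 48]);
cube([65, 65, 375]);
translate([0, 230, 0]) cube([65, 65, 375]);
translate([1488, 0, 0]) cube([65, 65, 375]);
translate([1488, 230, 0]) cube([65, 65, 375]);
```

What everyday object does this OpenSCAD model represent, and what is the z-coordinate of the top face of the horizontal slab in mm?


A bench. The seat-top height is 423 mm.

A long slab on four corner posts — a bench. The slab sits at z = 375 with thickness 48, so the top is 375 + 48 = 423 mm.


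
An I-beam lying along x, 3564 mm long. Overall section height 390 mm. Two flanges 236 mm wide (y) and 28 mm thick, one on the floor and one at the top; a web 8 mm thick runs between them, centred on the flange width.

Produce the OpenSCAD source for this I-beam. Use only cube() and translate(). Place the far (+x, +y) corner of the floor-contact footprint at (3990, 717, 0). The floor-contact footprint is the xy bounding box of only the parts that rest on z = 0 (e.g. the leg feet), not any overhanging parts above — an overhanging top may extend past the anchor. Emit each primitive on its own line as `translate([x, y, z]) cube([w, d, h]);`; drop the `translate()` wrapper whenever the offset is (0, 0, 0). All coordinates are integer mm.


translate([426, 481, 0]) cube([3564, 236, 28]);
translate([426, 595, 28]) cube([3564, 8, 334]);
translate([426, 481, 362]) cube([3564, 236, 28]);


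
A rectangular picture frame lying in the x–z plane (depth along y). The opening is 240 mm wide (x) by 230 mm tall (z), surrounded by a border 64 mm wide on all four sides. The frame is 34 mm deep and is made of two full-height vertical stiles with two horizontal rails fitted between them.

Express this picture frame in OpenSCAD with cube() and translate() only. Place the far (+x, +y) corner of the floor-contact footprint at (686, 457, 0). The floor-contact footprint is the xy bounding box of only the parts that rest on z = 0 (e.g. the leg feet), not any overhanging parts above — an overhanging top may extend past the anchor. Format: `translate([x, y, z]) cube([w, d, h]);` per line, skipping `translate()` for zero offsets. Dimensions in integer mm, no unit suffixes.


translate([318, 423, 0]) cube([64, 34, 358]);
translate([622, 423, 0]) cube([64, 34, 358]);
translate([382, 423, 0]) cube([240, 34, 64]);
translate([382, 423, 294]) cube([240, 34, 64]);


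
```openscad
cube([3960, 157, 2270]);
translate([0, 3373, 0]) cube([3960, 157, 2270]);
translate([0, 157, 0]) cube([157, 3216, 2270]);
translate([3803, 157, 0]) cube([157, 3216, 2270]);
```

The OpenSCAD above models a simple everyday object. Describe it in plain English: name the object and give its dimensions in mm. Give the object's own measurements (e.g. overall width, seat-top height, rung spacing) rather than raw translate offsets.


The wall frame of a small rectangular building: four walls, each 2270 mm tall and 157 mm thick, enclosing a footprint 3960 mm (x) by 3530 mm (y) outside-to-outside, with no floor or roof. The front and back walls (the −y and +y sides) span the full width; the two side walls fit between them.


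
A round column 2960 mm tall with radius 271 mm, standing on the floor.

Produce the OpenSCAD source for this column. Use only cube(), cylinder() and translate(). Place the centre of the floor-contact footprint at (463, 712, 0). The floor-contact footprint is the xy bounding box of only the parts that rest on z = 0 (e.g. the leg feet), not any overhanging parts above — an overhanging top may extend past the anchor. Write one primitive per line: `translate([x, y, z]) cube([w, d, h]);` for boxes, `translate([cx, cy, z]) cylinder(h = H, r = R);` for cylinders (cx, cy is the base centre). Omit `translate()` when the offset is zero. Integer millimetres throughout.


translate([463, 712, 0]) cylinder(h = 2960, r = 271);


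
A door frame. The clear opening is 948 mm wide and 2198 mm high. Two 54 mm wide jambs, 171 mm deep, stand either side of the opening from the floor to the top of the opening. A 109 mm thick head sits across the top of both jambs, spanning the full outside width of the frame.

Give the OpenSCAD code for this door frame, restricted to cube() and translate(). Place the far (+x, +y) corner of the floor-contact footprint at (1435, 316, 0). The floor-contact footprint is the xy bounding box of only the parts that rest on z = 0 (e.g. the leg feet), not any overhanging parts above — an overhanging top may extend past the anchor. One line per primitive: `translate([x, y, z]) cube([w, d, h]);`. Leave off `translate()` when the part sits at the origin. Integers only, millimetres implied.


translate([379, 145, 0]) cube([54, 171, 2198]);
translate([1381, 145, 0]) cube([54, 171, 2198]);
translate([379, 145, 2198]) cube([1056, 171, 109]);


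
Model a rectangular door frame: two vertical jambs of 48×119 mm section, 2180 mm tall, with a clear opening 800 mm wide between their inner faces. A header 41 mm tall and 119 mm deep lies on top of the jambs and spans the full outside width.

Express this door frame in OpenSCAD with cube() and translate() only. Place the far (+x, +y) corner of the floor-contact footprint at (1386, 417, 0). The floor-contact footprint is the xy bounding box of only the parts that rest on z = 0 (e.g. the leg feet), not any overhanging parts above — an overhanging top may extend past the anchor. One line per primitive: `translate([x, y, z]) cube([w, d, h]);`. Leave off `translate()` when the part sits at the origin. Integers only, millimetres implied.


translate([490, 298, 0]) cube([48, 119, 2180]);
translate([1338, 298, 0]) cube([48, 119, 2180]);
translate([490, 298, 2180]) cube([896, 119, 41]);


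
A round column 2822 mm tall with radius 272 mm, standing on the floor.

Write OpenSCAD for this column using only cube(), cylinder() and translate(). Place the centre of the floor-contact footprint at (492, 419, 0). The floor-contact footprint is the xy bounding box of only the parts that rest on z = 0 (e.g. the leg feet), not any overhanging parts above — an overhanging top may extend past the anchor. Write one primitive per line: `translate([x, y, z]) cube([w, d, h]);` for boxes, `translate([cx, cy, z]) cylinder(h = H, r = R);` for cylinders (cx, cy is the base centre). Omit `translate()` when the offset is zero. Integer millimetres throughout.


translate([492, 419, 0]) cylinder(h = 2822, r = 272);


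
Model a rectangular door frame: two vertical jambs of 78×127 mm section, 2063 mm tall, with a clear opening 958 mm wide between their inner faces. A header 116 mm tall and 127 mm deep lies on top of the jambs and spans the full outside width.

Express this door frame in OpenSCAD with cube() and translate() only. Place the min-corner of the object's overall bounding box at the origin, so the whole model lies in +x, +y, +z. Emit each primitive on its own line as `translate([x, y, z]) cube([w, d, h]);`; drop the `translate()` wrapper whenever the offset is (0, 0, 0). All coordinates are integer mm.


cube([78, 127, 2063]);
translate([1036, 0, 0]) cube([78, 127, 2063]);
translate([0, 0, 2063]) cube([1114, 127, 116]);


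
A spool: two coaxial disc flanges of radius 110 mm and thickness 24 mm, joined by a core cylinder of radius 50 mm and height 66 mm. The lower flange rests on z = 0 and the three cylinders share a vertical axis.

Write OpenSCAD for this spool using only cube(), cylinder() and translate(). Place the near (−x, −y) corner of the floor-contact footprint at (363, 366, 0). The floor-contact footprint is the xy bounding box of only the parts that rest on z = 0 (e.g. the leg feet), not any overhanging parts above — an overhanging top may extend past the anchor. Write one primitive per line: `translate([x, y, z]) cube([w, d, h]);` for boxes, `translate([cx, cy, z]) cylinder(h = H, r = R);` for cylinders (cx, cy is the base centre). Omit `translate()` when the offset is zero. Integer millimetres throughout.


translate([473, 476, 0]) cylinder(h = 24, r = 110);
translate([473, 476, 24]) cylinder(h = 66, r = 50);
translate([473, 476, 90]) cylinder(h = 24, r = 110);


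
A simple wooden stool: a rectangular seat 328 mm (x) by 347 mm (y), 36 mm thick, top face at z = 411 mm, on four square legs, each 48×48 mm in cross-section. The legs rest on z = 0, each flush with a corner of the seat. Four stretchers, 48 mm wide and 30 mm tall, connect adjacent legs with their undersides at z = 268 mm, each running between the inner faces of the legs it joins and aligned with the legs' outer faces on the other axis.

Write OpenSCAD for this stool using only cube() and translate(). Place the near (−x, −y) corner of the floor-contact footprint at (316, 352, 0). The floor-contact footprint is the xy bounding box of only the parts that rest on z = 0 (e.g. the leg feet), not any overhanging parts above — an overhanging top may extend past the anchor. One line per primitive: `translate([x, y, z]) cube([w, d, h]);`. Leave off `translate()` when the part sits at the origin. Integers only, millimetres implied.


// leg_h = 411 - 36 = 375
// stretcher span = 328 - 2*48 = 232
translate([316, 352, 375]) cube([328, 347, 36]);
translate([316, 352, 0]) cube([48, 48, 375]);
translate([596, 352, 0]) cube([48, 48, 375]);
translate([316, 651, 0]) cube([48, 48, 375]);
translate([596, 651, 0]) cube([48, 48, 375]);
translate([364, 352, 268]) cube([232, 48, 30]);
translate([364, 651, 268]) cube([232, 48, 30]);
translate([316, 400, 268]) cube([48, 251, 30]);
translate([596, 400, 268]) cube([48, 251, 30]);


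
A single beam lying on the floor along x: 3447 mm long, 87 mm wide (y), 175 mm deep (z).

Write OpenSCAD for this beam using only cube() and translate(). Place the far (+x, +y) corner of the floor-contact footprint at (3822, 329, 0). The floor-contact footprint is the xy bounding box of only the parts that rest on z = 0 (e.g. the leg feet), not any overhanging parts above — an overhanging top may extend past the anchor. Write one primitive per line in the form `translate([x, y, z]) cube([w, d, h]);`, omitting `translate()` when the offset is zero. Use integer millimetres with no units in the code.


translate([375, 242, 0]) cube([3447, 87, 175]);


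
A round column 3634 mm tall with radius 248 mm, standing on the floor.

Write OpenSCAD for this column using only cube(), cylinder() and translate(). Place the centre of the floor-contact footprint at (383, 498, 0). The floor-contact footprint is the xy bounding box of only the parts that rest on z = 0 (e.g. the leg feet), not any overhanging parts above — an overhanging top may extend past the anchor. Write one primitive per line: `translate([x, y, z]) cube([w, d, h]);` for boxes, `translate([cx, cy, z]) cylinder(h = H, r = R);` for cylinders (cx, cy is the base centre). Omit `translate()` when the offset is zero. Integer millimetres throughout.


translate([383, 498, 0]) cylinder(h = 3634, r = 248);


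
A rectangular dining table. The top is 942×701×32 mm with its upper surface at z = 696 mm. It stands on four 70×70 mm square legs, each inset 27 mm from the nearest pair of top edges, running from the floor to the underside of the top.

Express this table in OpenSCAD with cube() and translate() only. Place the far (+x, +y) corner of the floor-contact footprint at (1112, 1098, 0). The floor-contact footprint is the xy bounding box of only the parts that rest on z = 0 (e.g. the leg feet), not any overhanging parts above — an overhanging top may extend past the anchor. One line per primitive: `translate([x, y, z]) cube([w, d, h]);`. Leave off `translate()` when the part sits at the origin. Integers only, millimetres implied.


translate([197, 424, 664]) cube([942, 701, 32]);
translate([224, 451, 0]) cube([70, 70, 664]);
translate([1042, 451, 0]) cube([70, 70, 664]);
translate([224, 1028, 0]) cube([70, 70, 664]);
translate([1042, 1028, 0]) cube([70, 70, 664]);


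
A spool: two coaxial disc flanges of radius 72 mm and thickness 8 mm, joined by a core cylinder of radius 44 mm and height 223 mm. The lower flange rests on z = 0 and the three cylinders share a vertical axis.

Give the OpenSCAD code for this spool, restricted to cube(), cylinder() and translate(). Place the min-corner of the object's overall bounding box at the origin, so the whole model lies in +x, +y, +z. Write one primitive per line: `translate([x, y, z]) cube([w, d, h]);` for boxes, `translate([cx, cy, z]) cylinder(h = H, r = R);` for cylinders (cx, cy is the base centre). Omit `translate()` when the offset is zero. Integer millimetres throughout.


translate([72, 72, 0]) cylinder(h = 8, r = 72);
translate([72, 72, 8]) cylinder(h = 223, r = 44);
translate([72, 72, 231]) cylinder(h = 8, r = 72);


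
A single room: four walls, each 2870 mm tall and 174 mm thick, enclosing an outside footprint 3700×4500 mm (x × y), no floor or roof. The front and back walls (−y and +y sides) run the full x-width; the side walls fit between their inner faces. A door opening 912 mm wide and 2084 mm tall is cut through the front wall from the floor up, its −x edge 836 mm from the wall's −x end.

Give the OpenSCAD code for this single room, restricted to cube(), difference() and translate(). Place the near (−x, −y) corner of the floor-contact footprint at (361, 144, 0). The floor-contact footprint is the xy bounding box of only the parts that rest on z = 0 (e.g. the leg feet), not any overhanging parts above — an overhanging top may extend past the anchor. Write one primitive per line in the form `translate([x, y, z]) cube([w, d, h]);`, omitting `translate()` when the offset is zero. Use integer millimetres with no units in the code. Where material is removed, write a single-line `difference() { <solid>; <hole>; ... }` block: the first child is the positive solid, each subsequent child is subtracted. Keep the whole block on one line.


difference() { translate([361, 144, 0]) cube([3700, 174, 2870]); translate([1197, 144, 0]) cube([912, 174, 2084]); }
translate([361, 4470, 0]) cube([3700, 174, 2870]);
translate([361, 318, 0]) cube([174, 4152, 2870]);
translate([3887, 318, 0]) cube([174, 4152, 2870]);


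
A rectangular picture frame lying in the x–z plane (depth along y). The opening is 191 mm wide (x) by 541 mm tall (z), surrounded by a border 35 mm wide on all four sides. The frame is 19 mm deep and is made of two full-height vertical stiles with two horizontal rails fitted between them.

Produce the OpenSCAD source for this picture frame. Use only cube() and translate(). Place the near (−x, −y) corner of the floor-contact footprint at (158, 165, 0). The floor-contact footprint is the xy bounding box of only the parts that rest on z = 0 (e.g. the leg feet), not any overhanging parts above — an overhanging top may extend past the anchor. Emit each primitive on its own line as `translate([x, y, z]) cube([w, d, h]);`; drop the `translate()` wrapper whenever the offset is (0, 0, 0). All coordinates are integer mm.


translate([158, 165, 0]) cube([35, 19, 611]);
translate([384, 165, 0]) cube([35, 19, 611]);
translate([193, 165, 0]) cube([191, 19, 35]);
translate([193, 165, 576]) cube([191, 19, 35]);


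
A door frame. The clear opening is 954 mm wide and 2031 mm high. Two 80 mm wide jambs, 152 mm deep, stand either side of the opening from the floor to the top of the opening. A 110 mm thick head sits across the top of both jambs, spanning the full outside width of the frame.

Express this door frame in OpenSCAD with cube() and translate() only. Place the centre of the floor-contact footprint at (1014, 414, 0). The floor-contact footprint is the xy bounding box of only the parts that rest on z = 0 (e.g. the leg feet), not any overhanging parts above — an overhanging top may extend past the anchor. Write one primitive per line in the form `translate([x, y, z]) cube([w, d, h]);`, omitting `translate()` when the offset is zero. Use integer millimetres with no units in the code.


translate([457, 338, 0]) cube([80, 152, 2031]);
translate([1491, 338, 0]) cube([80, 152, 2031]);
translate([457, 338, 2031]) cube([1114, 152, 110]);


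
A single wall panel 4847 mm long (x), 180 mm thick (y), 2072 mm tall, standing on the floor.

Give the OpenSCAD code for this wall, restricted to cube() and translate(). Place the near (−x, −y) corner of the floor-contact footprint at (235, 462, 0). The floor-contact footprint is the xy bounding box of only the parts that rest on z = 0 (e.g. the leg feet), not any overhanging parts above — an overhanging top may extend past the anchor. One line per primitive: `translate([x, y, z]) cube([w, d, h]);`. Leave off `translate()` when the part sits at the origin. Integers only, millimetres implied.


translate([235, 462, 0]) cube([4847, 180, 2072]);


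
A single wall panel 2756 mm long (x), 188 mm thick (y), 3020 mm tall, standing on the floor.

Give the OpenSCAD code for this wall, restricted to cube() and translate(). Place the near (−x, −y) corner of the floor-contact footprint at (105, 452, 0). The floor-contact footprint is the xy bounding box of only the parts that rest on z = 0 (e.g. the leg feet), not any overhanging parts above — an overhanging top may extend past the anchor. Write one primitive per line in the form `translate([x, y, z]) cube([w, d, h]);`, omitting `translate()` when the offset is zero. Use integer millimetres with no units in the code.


translate([105, 452, 0]) cube([2756, 188, 3020]);


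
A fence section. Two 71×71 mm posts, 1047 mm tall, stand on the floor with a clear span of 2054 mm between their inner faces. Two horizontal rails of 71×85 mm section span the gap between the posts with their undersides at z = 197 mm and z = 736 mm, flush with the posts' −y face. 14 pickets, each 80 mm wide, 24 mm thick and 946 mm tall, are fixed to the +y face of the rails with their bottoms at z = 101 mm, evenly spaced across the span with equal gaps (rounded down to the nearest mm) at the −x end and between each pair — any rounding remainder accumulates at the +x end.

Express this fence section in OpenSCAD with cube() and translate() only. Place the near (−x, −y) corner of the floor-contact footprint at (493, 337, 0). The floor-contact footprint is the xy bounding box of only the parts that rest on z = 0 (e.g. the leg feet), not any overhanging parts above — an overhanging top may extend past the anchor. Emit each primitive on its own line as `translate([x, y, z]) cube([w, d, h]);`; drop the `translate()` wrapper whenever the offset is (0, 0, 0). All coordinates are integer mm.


translate([493, 337, 0]) cube([71, 71, 1047]);
translate([2618, 337, 0]) cube([71, 71, 1047]);
translate([564, 337, 197]) cube([2054, 71, 85]);
translate([564, 337, 736]) cube([2054, 71, 85]);
translate([626, 408, 101]) cube([80, 24, 946]);
translate([768, 408, 101]) cube([80, 24, 946]);
translate([910, 408, 101]) cube([80, 24, 946]);
translate([1052, 408, 101]) cube([80, 24, 946]);
translate([1194, 408, 101]) cube([80, 24, 946]);
translate([1336, 408, 101]) cube([80, 24, 946]);
translate([1478, 408, 101]) cube([80, 24, 946]);
translate([1620, 408, 101]) cube([80, 24, 946]);
translate([1762, 408, 101]) cube([80, 24, 946]);
translate([1904, 408, 101]) cube([80, 24, 946]);
translate([2046, 408, 101]) cube([80, 24, 946]);
translate([2188, 408, 101]) cube([80, 24, 946]);
translate([2330, 408, 101]) cube([80, 24, 946]);
translate([2472, 408, 101]) cube([80, 24, 946]);


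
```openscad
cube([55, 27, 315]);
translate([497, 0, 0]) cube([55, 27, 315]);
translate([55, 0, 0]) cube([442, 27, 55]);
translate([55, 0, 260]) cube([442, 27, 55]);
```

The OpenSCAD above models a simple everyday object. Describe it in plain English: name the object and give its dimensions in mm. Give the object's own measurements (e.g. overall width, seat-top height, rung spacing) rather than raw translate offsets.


A rectangular picture frame lying in the x–z plane (depth along y). The opening is 442 mm wide (x) by 205 mm tall (z), surrounded by a border 55 mm wide on all four sides. The frame is 27 mm deep and is made of two full-height vertical stiles with two horizontal rails fitted between them.


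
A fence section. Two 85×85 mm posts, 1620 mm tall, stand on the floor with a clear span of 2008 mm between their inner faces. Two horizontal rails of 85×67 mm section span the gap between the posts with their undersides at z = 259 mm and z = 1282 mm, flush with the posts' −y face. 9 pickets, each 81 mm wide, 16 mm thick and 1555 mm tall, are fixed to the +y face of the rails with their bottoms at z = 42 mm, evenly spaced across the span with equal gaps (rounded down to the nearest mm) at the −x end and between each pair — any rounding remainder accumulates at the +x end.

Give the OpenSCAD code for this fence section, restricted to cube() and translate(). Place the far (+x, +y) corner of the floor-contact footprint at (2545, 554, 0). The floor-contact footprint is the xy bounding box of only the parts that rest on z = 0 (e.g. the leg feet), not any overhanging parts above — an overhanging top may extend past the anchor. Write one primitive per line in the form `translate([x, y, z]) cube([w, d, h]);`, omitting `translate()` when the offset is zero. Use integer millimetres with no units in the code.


translate([367, 469, 0]) cube([85, 85, 1620]);
translate([2460, 469, 0]) cube([85, 85, 1620]);
translate([452, 469, 259]) cube([2008, 85, 67]);
translate([452, 469, 1282]) cube([2008, 85, 67]);
translate([579, 554, 42]) cube([81, 16, 1555]);
translate([787, 554, 42]) cube([81, 16, 1555]);
translate([995, 554, 42]) cube([81, 16, 1555]);
translate([1203, 554, 42]) cube([81, 16, 1555]);
translate([1411, 554, 42]) cube([81, 16, 1555]);
translate([1619, 554, 42]) cube([81, 16, 1555]);
translate([1827, 554, 42]) cube([81, 16, 1555]);
translate([2035, 554, 42]) cube([81, 16, 1555]);
translate([2243, 554, 42]) cube([81, 16, 1555]);
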